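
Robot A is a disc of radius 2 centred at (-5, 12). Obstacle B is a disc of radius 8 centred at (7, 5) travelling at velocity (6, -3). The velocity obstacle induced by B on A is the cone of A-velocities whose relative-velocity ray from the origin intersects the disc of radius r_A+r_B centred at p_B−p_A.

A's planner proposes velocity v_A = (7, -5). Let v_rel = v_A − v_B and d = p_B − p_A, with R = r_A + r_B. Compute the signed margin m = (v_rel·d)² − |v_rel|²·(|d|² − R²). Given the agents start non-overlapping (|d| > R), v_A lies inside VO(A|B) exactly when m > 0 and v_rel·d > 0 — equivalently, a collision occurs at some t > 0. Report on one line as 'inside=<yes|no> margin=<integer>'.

d = (12, -7),  |d|² = 193;  R = 2+8 = 10,  c = 193−10² = 93
v_rel = (1, -2),  |v_rel|² = 5;  v_rel·d = (1)·(12) + (-2)·(-7) = 26
5·t² − 52·t + 93 = 0  ⇒  m = 26² − 5·93 = 211
m = 211 > 0,  v_rel·d = 26 > 0  ⇒  inside

inside=yes margin=211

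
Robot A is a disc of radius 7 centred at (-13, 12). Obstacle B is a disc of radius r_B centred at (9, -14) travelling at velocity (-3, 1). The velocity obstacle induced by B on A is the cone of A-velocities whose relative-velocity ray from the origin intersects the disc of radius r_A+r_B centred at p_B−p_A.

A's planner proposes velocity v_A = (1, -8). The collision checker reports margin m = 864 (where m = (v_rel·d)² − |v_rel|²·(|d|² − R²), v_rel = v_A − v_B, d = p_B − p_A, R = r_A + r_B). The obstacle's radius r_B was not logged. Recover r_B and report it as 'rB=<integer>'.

m = 864
d = (22, -26);  v_rel = (4, -9),  |v_rel|² = 97
v_rel×d = (4)·(-26) − (-9)·(22) = 94
since m = R²·97 − 94²:  R² = (8836 + 864) / 97 = 100
R = √100 = 10  ⇒  r_B = 10 − 7 = 3

rB=3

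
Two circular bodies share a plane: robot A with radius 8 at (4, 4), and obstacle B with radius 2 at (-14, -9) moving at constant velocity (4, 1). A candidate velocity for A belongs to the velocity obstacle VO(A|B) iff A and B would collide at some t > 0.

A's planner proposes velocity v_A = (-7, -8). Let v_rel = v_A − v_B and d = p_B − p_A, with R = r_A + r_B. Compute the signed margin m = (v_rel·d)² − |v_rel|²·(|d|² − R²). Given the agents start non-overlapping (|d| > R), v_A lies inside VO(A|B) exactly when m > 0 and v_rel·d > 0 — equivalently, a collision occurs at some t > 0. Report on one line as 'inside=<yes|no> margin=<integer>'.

d = (-18, -13),  |d|² = 493;  R = 8+2 = 10,  c = 493−10² = 393
v_rel = (-11, -9),  |v_rel|² = 202;  v_rel·d = (-11)·(-18) + (-9)·(-13) = 315
202·t² − 630·t + 393 = 0  ⇒  m = 315² − 202·393 = 19839
m = 19839 > 0,  v_rel·d = 315 > 0  ⇒  inside

inside=yes margin=19839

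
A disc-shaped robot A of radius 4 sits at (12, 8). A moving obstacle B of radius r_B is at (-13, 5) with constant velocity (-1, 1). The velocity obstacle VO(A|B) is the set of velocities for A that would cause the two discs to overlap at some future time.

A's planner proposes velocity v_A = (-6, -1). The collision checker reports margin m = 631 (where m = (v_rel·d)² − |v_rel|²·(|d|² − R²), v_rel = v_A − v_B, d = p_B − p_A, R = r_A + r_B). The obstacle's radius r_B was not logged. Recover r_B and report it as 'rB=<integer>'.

m = 631
d = (-25, -3);  v_rel = (-5, -2),  |v_rel|² = 29
v_rel×d = (-5)·(-3) − (-2)·(-25) = -35
since m = R²·29 − (-35)²:  R² = (1225 + 631) / 29 = 64
R = √64 = 8  ⇒  r_B = 8 − 4 = 4

rB=4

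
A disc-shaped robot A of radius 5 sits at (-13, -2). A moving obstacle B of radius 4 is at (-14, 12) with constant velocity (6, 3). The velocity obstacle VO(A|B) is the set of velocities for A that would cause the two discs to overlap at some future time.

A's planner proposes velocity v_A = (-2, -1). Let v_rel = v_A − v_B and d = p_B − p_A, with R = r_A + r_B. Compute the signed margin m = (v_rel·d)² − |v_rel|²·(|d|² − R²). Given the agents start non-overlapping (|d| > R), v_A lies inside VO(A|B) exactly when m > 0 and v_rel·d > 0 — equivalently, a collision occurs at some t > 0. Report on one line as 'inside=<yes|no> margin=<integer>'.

d = (-1, 14),  |d|² = 197;  R = 5+4 = 9,  c = 197−9² = 116
v_rel = (-8, -4),  |v_rel|² = 80;  v_rel·d = (-8)·(-1) + (-4)·(14) = -48
80·t² + 96·t + 116 = 0  ⇒  m = (-48)² − 80·116 = -6976
m = -6976 < 0,  v_rel·d = -48 < 0  ⇒  outside

inside=no margin=-6976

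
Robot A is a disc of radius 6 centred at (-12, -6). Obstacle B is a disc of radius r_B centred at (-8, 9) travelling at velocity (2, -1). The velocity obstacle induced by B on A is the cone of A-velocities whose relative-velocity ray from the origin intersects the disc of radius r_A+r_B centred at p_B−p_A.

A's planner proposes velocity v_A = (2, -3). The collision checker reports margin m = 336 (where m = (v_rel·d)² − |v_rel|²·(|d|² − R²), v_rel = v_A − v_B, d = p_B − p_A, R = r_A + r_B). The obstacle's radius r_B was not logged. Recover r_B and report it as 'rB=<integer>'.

m = 336
d = (4, 15);  v_rel = (0, -2),  |v_rel|² = 4
v_rel×d = (0)·(15) − (-2)·(4) = 8
since m = R²·4 − 8²:  R² = (64 + 336) / 4 = 100
R = √100 = 10  ⇒  r_B = 10 − 6 = 4

rB=4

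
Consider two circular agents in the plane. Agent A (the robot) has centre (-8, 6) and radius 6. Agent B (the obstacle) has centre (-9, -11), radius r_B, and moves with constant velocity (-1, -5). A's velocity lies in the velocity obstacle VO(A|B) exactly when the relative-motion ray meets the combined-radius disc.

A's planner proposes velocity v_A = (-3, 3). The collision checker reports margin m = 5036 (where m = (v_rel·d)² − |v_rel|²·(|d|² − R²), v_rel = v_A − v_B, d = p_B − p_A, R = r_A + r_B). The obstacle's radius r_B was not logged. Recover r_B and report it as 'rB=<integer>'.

m = 5036
d = (-1, -17);  v_rel = (-2, 8),  |v_rel|² = 68
v_rel×d = (-2)·(-17) − (8)·(-1) = 42
since m = R²·68 − 42²:  R² = (1764 + 5036) / 68 = 100
R = √100 = 10  ⇒  r_B = 10 − 6 = 4

rB=4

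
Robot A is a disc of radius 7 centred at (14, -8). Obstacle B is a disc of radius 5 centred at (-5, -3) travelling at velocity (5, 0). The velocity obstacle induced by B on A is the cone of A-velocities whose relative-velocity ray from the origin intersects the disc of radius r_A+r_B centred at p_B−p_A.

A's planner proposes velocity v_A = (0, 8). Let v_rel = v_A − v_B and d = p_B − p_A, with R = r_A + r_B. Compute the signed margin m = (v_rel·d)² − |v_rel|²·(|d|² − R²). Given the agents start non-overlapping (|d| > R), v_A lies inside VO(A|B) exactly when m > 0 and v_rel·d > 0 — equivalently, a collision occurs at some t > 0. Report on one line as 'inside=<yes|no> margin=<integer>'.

d = (-19, 5),  |d|² = 386;  R = 7+5 = 12,  c = 386−12² = 242
v_rel = (-5, 8),  |v_rel|² = 89;  v_rel·d = (-5)·(-19) + (8)·(5) = 135
89·t² − 270·t + 242 = 0  ⇒  m = 135² − 89·242 = -3313
m = -3313 < 0,  v_rel·d = 135 > 0  ⇒  outside

inside=no margin=-3313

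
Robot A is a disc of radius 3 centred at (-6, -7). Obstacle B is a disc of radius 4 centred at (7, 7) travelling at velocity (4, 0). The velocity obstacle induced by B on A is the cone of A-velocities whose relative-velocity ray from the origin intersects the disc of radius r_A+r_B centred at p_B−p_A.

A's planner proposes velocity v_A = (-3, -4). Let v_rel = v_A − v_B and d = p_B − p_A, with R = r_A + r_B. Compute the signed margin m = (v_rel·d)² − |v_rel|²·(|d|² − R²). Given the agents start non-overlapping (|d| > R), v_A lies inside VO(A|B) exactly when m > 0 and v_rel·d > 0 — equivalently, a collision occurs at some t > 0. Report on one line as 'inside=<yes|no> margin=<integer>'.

d = (13, 14),  |d|² = 365;  R = 3+4 = 7,  c = 365−7² = 316
v_rel = (-7, -4),  |v_rel|² = 65;  v_rel·d = (-7)·(13) + (-4)·(14) = -147
65·t² + 294·t + 316 = 0  ⇒  m = (-147)² − 65·316 = 1069
m = 1069 > 0,  v_rel·d = -147 < 0  ⇒  outside

inside=no margin=1069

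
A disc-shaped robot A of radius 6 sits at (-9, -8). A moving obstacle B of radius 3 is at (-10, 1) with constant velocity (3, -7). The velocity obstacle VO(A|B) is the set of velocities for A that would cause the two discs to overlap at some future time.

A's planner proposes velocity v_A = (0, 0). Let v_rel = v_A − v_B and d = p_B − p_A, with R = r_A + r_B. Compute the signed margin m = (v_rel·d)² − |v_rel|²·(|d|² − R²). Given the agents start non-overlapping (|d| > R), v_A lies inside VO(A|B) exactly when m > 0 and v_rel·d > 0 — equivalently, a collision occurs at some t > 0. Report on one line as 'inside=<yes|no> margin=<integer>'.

d = (-1, 9),  |d|² = 82;  R = 6+3 = 9,  c = 82−9² = 1
v_rel = (-3, 7),  |v_rel|² = 58;  v_rel·d = (-3)·(-1) + (7)·(9) = 66
58·t² − 132·t + 1 = 0  ⇒  m = 66² − 58·1 = 4298
m = 4298 > 0,  v_rel·d = 66 > 0  ⇒  inside

inside=yes margin=4298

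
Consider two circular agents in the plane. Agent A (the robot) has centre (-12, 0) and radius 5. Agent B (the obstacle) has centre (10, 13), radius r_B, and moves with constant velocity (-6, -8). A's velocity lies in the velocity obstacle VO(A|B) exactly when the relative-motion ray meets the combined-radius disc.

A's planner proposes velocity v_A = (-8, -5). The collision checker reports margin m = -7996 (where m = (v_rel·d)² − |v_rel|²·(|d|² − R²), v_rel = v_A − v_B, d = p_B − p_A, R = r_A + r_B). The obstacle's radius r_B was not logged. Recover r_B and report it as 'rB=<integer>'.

m = -7996
d = (22, 13);  v_rel = (-2, 3),  |v_rel|² = 13
v_rel×d = (-2)·(13) − (3)·(22) = -92
since m = R²·13 − (-92)²:  R² = (8464 + -7996) / 13 = 36
R = √36 = 6  ⇒  r_B = 6 − 5 = 1

rB=1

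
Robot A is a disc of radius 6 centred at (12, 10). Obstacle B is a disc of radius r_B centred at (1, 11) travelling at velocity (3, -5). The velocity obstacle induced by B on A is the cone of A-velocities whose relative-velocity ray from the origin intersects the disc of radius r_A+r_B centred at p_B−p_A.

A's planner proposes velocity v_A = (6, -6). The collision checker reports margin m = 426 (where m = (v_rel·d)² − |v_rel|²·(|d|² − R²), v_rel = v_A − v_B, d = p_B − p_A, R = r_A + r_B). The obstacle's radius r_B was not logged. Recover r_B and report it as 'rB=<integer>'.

m = 426
d = (-11, 1);  v_rel = (3, -1),  |v_rel|² = 10
v_rel×d = (3)·(1) − (-1)·(-11) = -8
since m = R²·10 − (-8)²:  R² = (64 + 426) / 10 = 49
R = √49 = 7  ⇒  r_B = 7 − 6 = 1

rB=1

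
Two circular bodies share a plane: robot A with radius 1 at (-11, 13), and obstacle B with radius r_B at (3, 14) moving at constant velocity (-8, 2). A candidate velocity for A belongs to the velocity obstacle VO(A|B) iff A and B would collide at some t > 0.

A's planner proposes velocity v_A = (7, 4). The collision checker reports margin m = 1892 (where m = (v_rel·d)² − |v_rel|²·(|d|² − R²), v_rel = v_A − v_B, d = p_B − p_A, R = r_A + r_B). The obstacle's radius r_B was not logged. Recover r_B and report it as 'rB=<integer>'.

m = 1892
d = (14, 1);  v_rel = (15, 2),  |v_rel|² = 229
v_rel×d = (15)·(1) − (2)·(14) = -13
since m = R²·229 − (-13)²:  R² = (169 + 1892) / 229 = 9
R = √9 = 3  ⇒  r_B = 3 − 1 = 2

rB=2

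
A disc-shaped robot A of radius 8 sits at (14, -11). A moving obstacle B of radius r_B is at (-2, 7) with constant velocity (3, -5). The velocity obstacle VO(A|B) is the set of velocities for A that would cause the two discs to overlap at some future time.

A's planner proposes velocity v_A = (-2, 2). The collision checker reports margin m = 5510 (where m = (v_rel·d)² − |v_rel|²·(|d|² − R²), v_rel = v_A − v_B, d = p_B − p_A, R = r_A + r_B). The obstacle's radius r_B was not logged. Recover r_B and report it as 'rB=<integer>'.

m = 5510
d = (-16, 18);  v_rel = (-5, 7),  |v_rel|² = 74
v_rel×d = (-5)·(18) − (7)·(-16) = 22
since m = R²·74 − 22²:  R² = (484 + 5510) / 74 = 81
R = √81 = 9  ⇒  r_B = 9 − 8 = 1

rB=1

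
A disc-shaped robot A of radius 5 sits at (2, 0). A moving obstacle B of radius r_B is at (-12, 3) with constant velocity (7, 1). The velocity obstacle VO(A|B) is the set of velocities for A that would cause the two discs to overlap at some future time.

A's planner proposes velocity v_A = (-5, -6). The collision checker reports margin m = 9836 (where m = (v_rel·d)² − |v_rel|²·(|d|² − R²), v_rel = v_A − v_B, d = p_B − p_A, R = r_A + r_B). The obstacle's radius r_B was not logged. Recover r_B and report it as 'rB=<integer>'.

m = 9836
d = (-14, 3);  v_rel = (-12, -7),  |v_rel|² = 193
v_rel×d = (-12)·(3) − (-7)·(-14) = -134
since m = R²·193 − (-134)²:  R² = (17956 + 9836) / 193 = 144
R = √144 = 12  ⇒  r_B = 12 − 5 = 7

rB=7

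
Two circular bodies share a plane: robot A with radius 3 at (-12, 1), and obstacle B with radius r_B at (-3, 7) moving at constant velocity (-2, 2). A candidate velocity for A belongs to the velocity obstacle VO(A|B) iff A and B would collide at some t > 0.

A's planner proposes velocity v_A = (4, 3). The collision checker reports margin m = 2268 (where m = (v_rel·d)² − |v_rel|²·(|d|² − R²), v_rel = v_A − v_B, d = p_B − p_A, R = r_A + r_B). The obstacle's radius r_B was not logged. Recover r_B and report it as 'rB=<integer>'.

m = 2268
d = (9, 6);  v_rel = (6, 1),  |v_rel|² = 37
v_rel×d = (6)·(6) − (1)·(9) = 27
since m = R²·37 − 27²:  R² = (729 + 2268) / 37 = 81
R = √81 = 9  ⇒  r_B = 9 − 3 = 6

rB=6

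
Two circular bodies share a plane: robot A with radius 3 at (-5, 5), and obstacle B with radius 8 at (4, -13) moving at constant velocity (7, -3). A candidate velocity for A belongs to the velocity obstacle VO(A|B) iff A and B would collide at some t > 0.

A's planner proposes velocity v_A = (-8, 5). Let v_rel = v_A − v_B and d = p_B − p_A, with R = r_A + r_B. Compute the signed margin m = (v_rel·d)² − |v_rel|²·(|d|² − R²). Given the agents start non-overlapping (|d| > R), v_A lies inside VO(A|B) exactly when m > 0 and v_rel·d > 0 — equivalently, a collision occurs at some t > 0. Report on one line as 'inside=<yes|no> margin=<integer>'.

d = (9, -18),  |d|² = 405;  R = 3+8 = 11,  c = 405−11² = 284
v_rel = (-15, 8),  |v_rel|² = 289;  v_rel·d = (-15)·(9) + (8)·(-18) = -279
289·t² + 558·t + 284 = 0  ⇒  m = (-279)² − 289·284 = -4235
m = -4235 < 0,  v_rel·d = -279 < 0  ⇒  outside

inside=no margin=-4235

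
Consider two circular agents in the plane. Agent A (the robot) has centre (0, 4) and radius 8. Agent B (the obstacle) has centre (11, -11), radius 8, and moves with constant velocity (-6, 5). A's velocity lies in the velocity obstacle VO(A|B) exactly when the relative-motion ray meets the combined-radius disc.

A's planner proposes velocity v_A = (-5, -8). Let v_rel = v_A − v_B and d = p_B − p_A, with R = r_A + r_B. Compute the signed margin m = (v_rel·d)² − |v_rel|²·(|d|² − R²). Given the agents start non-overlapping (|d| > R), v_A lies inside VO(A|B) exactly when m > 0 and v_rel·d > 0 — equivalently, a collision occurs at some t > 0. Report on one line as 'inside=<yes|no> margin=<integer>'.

d = (11, -15),  |d|² = 346;  R = 8+8 = 16,  c = 346−16² = 90
v_rel = (1, -13),  |v_rel|² = 170;  v_rel·d = (1)·(11) + (-13)·(-15) = 206
170·t² − 412·t + 90 = 0  ⇒  m = 206² − 170·90 = 27136
m = 27136 > 0,  v_rel·d = 206 > 0  ⇒  inside

inside=yes margin=27136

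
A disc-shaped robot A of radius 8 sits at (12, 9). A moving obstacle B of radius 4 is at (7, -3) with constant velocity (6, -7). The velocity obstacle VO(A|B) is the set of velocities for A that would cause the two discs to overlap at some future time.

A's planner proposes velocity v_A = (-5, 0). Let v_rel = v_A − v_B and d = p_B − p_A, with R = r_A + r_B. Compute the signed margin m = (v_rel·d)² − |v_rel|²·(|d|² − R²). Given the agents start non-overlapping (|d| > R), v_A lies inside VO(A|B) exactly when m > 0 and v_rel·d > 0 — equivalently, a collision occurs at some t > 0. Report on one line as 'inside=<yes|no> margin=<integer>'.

d = (-5, -12),  |d|² = 169;  R = 8+4 = 12,  c = 169−12² = 25
v_rel = (-11, 7),  |v_rel|² = 170;  v_rel·d = (-11)·(-5) + (7)·(-12) = -29
170·t² + 58·t + 25 = 0  ⇒  m = (-29)² − 170·25 = -3409
m = -3409 < 0,  v_rel·d = -29 < 0  ⇒  outside

inside=no margin=-3409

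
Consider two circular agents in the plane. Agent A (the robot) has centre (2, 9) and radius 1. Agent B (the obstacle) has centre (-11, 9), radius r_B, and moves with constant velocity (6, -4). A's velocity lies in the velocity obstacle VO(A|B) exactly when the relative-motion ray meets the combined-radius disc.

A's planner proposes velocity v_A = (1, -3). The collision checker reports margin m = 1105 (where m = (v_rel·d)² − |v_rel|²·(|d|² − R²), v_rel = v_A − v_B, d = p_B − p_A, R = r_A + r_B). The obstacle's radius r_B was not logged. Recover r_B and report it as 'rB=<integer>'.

m = 1105
d = (-13, 0);  v_rel = (-5, 1),  |v_rel|² = 26
v_rel×d = (-5)·(0) − (1)·(-13) = 13
since m = R²·26 − 13²:  R² = (169 + 1105) / 26 = 49
R = √49 = 7  ⇒  r_B = 7 − 1 = 6

rB=6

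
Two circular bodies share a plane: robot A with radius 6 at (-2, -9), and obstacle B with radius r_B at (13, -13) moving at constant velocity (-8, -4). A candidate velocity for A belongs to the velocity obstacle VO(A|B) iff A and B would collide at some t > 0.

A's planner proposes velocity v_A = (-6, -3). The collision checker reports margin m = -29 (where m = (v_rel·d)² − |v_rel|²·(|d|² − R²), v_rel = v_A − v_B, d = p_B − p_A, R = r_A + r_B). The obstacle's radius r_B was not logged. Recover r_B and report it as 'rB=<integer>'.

m = -29
d = (15, -4);  v_rel = (2, 1),  |v_rel|² = 5
v_rel×d = (2)·(-4) − (1)·(15) = -23
since m = R²·5 − (-23)²:  R² = (529 + -29) / 5 = 100
R = √100 = 10  ⇒  r_B = 10 − 6 = 4

rB=4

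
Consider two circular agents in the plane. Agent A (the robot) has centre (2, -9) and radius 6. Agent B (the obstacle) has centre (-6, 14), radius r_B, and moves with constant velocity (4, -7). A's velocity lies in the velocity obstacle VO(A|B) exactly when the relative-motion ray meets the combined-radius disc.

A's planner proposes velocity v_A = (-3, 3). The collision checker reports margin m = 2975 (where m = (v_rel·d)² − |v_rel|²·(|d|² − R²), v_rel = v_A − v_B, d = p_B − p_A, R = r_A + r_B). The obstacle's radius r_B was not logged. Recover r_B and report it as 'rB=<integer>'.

m = 2975
d = (-8, 23);  v_rel = (-7, 10),  |v_rel|² = 149
v_rel×d = (-7)·(23) − (10)·(-8) = -81
since m = R²·149 − (-81)²:  R² = (6561 + 2975) / 149 = 64
R = √64 = 8  ⇒  r_B = 8 − 6 = 2

rB=2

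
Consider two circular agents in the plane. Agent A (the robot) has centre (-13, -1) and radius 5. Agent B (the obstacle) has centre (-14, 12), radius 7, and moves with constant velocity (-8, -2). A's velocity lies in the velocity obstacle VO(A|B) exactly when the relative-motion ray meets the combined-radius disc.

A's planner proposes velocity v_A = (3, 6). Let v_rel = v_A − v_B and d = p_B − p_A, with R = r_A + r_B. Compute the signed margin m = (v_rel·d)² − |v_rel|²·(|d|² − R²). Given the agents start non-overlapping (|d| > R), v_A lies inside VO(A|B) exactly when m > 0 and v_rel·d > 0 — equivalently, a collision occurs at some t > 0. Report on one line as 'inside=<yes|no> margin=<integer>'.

d = (-1, 13),  |d|² = 170;  R = 5+7 = 12,  c = 170−12² = 26
v_rel = (11, 8),  |v_rel|² = 185;  v_rel·d = (11)·(-1) + (8)·(13) = 93
185·t² − 186·t + 26 = 0  ⇒  m = 93² − 185·26 = 3839
m = 3839 > 0,  v_rel·d = 93 > 0  ⇒  inside

inside=yes margin=3839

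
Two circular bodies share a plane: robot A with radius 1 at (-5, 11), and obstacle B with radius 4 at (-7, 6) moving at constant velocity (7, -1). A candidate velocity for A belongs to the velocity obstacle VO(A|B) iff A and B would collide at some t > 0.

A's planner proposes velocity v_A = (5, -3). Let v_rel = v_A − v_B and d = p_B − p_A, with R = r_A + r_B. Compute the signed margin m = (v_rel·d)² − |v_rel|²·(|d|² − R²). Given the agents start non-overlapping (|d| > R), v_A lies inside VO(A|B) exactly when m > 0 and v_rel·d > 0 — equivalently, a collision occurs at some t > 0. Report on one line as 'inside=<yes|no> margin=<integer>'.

d = (-2, -5),  |d|² = 29;  R = 1+4 = 5,  c = 29−5² = 4
v_rel = (-2, -2),  |v_rel|² = 8;  v_rel·d = (-2)·(-2) + (-2)·(-5) = 14
8·t² − 28·t + 4 = 0  ⇒  m = 14² − 8·4 = 164
m = 164 > 0,  v_rel·d = 14 > 0  ⇒  inside

inside=yes margin=164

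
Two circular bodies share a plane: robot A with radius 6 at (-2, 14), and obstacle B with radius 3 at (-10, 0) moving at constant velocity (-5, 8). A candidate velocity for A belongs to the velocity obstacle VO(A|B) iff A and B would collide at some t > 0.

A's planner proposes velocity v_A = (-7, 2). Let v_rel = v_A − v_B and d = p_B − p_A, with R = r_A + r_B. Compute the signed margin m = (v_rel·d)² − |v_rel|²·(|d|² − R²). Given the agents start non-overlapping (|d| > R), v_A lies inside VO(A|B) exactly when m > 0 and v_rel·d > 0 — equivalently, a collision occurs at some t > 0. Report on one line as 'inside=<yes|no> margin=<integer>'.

d = (-8, -14),  |d|² = 260;  R = 6+3 = 9,  c = 260−9² = 179
v_rel = (-2, -6),  |v_rel|² = 40;  v_rel·d = (-2)·(-8) + (-6)·(-14) = 100
40·t² − 200·t + 179 = 0  ⇒  m = 100² − 40·179 = 2840
m = 2840 > 0,  v_rel·d = 100 > 0  ⇒  inside

inside=yes margin=2840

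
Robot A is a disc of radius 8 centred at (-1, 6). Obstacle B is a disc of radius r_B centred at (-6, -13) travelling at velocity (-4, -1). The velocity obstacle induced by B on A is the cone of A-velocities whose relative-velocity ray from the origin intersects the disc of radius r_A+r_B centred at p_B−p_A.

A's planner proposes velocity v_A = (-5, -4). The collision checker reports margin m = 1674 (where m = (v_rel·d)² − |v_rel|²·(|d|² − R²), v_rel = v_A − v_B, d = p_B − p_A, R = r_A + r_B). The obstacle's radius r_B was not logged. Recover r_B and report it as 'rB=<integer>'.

m = 1674
d = (-5, -19);  v_rel = (-1, -3),  |v_rel|² = 10
v_rel×d = (-1)·(-19) − (-3)·(-5) = 4
since m = R²·10 − 4²:  R² = (16 + 1674) / 10 = 169
R = √169 = 13  ⇒  r_B = 13 − 8 = 5

rB=5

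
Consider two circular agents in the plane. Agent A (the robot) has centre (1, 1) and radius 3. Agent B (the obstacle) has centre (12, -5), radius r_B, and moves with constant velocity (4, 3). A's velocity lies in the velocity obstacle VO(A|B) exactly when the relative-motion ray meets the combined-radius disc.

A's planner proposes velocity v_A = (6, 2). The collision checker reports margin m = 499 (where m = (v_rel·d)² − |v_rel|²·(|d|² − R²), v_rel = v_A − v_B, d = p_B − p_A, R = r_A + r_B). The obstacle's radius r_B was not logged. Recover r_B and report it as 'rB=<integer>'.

m = 499
d = (11, -6);  v_rel = (2, -1),  |v_rel|² = 5
v_rel×d = (2)·(-6) − (-1)·(11) = -1
since m = R²·5 − (-1)²:  R² = (1 + 499) / 5 = 100
R = √100 = 10  ⇒  r_B = 10 − 3 = 7

rB=7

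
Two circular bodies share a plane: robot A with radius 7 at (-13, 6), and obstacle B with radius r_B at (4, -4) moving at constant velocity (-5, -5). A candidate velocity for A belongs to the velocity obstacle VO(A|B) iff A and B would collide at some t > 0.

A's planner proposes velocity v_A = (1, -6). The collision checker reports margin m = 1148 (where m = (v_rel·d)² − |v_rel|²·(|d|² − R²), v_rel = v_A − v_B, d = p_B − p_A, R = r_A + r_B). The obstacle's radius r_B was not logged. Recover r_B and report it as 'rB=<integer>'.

m = 1148
d = (17, -10);  v_rel = (6, -1),  |v_rel|² = 37
v_rel×d = (6)·(-10) − (-1)·(17) = -43
since m = R²·37 − (-43)²:  R² = (1849 + 1148) / 37 = 81
R = √81 = 9  ⇒  r_B = 9 − 7 = 2

rB=2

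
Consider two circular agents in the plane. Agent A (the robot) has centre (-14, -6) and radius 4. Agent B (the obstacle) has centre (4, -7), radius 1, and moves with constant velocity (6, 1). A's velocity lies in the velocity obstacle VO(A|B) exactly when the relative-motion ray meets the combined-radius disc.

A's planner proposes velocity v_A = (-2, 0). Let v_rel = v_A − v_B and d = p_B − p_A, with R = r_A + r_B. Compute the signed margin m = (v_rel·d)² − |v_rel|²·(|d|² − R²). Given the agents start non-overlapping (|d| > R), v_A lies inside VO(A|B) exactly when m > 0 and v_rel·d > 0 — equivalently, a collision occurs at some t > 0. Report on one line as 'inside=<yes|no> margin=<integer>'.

d = (18, -1),  |d|² = 325;  R = 4+1 = 5,  c = 325−5² = 300
v_rel = (-8, -1),  |v_rel|² = 65;  v_rel·d = (-8)·(18) + (-1)·(-1) = -143
65·t² + 286·t + 300 = 0  ⇒  m = (-143)² − 65·300 = 949
m = 949 > 0,  v_rel·d = -143 < 0  ⇒  outside

inside=no margin=949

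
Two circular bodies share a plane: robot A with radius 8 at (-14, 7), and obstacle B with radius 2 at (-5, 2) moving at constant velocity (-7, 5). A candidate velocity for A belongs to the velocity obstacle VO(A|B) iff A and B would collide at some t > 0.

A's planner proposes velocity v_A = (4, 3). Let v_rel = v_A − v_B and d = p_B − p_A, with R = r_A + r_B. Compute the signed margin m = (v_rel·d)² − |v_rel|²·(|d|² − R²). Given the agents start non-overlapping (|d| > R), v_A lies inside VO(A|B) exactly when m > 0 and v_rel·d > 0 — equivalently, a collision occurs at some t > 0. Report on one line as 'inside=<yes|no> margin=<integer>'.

d = (9, -5),  |d|² = 106;  R = 8+2 = 10,  c = 106−10² = 6
v_rel = (11, -2),  |v_rel|² = 125;  v_rel·d = (11)·(9) + (-2)·(-5) = 109
125·t² − 218·t + 6 = 0  ⇒  m = 109² − 125·6 = 11131
m = 11131 > 0,  v_rel·d = 109 > 0  ⇒  inside

inside=yes margin=11131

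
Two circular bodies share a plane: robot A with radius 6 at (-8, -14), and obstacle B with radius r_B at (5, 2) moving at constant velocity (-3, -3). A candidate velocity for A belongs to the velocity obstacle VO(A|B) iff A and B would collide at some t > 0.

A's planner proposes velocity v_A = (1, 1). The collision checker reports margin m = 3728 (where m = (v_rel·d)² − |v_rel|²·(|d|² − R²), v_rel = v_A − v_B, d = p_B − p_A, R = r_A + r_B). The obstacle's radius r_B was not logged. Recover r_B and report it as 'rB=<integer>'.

m = 3728
d = (13, 16);  v_rel = (4, 4),  |v_rel|² = 32
v_rel×d = (4)·(16) − (4)·(13) = 12
since m = R²·32 − 12²:  R² = (144 + 3728) / 32 = 121
R = √121 = 11  ⇒  r_B = 11 − 6 = 5

rB=5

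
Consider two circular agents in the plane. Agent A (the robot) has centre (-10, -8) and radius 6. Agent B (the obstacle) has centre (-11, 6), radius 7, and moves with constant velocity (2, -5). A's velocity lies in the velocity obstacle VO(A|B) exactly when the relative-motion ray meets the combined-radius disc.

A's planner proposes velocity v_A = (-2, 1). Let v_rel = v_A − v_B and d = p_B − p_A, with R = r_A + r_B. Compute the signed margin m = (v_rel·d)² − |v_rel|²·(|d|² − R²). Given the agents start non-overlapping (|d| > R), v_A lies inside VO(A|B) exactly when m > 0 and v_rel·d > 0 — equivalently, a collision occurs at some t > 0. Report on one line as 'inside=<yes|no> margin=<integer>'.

d = (-1, 14),  |d|² = 197;  R = 6+7 = 13,  c = 197−13² = 28
v_rel = (-4, 6),  |v_rel|² = 52;  v_rel·d = (-4)·(-1) + (6)·(14) = 88
52·t² − 176·t + 28 = 0  ⇒  m = 88² − 52·28 = 6288
m = 6288 > 0,  v_rel·d = 88 > 0  ⇒  inside

inside=yes margin=6288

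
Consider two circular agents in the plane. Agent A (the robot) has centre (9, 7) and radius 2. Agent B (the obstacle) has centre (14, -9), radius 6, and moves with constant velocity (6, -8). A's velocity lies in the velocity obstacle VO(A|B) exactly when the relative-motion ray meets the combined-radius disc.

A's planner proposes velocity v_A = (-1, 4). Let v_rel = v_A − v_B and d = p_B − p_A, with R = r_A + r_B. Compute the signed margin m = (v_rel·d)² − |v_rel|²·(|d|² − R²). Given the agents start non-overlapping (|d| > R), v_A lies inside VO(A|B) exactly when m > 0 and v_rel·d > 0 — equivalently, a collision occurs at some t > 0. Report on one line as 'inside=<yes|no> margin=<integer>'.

d = (5, -16),  |d|² = 281;  R = 2+6 = 8,  c = 281−8² = 217
v_rel = (-7, 12),  |v_rel|² = 193;  v_rel·d = (-7)·(5) + (12)·(-16) = -227
193·t² + 454·t + 217 = 0  ⇒  m = (-227)² − 193·217 = 9648
m = 9648 > 0,  v_rel·d = -227 < 0  ⇒  outside

inside=no margin=9648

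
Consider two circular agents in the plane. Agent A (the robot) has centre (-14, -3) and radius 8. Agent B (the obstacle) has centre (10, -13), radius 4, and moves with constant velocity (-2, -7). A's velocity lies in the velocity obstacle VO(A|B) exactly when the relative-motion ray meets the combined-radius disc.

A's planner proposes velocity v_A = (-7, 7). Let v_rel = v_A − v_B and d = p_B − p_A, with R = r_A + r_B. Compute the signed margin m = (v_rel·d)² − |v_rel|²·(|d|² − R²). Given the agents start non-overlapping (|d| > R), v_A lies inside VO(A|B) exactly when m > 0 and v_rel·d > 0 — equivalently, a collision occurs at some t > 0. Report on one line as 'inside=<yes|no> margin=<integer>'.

d = (24, -10),  |d|² = 676;  R = 8+4 = 12,  c = 676−12² = 532
v_rel = (-5, 14),  |v_rel|² = 221;  v_rel·d = (-5)·(24) + (14)·(-10) = -260
221·t² + 520·t + 532 = 0  ⇒  m = (-260)² − 221·532 = -49972
m = -49972 < 0,  v_rel·d = -260 < 0  ⇒  outside

inside=no margin=-49972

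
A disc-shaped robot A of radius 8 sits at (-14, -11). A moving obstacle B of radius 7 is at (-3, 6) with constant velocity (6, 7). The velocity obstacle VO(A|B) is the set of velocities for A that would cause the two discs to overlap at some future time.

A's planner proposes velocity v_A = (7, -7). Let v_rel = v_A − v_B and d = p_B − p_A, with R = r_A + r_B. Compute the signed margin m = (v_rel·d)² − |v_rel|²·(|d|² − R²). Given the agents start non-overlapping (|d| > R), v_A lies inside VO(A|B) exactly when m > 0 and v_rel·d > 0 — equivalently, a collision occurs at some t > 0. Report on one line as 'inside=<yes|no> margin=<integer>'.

d = (11, 17),  |d|² = 410;  R = 8+7 = 15,  c = 410−15² = 185
v_rel = (1, -14),  |v_rel|² = 197;  v_rel·d = (1)·(11) + (-14)·(17) = -227
197·t² + 454·t + 185 = 0  ⇒  m = (-227)² − 197·185 = 15084
m = 15084 > 0,  v_rel·d = -227 < 0  ⇒  outside

inside=no margin=15084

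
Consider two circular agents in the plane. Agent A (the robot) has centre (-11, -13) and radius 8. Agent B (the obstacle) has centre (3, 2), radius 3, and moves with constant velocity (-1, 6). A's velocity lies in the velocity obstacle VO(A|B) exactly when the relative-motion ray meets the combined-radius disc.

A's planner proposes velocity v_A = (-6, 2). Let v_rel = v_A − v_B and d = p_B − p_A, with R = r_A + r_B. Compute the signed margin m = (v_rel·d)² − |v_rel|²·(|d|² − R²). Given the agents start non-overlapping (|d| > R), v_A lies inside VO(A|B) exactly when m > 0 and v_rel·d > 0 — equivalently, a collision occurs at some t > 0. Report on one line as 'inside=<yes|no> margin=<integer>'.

d = (14, 15),  |d|² = 421;  R = 8+3 = 11,  c = 421−11² = 300
v_rel = (-5, -4),  |v_rel|² = 41;  v_rel·d = (-5)·(14) + (-4)·(15) = -130
41·t² + 260·t + 300 = 0  ⇒  m = (-130)² − 41·300 = 4600
m = 4600 > 0,  v_rel·d = -130 < 0  ⇒  outside

inside=no margin=4600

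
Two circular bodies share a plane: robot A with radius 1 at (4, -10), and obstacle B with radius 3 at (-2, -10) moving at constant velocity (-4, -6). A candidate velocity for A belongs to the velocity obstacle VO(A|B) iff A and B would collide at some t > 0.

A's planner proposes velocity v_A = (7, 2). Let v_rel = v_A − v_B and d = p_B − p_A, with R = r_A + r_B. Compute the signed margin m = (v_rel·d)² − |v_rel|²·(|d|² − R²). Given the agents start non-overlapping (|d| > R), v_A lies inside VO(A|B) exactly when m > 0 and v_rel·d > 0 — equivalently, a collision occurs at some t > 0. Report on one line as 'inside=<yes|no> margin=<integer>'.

d = (-6, 0),  |d|² = 36;  R = 1+3 = 4,  c = 36−4² = 20
v_rel = (11, 8),  |v_rel|² = 185;  v_rel·d = (11)·(-6) + (8)·(0) = -66
185·t² + 132·t + 20 = 0  ⇒  m = (-66)² − 185·20 = 656
m = 656 > 0,  v_rel·d = -66 < 0  ⇒  outside

inside=no margin=656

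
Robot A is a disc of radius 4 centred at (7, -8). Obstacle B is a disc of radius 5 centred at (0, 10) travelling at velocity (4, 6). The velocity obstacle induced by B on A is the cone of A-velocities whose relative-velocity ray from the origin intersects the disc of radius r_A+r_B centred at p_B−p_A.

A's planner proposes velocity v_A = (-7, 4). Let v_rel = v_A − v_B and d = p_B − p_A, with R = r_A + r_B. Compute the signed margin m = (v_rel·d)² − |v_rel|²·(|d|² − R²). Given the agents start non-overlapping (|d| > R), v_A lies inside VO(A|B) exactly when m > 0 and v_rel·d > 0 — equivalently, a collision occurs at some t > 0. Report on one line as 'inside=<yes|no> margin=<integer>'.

d = (-7, 18),  |d|² = 373;  R = 4+5 = 9,  c = 373−9² = 292
v_rel = (-11, -2),  |v_rel|² = 125;  v_rel·d = (-11)·(-7) + (-2)·(18) = 41
125·t² − 82·t + 292 = 0  ⇒  m = 41² − 125·292 = -34819
m = -34819 < 0,  v_rel·d = 41 > 0  ⇒  outside

inside=no margin=-34819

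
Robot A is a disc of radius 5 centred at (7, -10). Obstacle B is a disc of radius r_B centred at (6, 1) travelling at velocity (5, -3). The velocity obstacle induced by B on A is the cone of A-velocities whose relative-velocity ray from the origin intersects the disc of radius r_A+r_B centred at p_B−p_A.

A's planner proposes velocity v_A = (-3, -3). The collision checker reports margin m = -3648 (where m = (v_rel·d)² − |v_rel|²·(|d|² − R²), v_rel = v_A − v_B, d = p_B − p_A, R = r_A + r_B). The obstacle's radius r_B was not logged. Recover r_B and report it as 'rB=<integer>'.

m = -3648
d = (-1, 11);  v_rel = (-8, 0),  |v_rel|² = 64
v_rel×d = (-8)·(11) − (0)·(-1) = -88
since m = R²·64 − (-88)²:  R² = (7744 + -3648) / 64 = 64
R = √64 = 8  ⇒  r_B = 8 − 5 = 3

rB=3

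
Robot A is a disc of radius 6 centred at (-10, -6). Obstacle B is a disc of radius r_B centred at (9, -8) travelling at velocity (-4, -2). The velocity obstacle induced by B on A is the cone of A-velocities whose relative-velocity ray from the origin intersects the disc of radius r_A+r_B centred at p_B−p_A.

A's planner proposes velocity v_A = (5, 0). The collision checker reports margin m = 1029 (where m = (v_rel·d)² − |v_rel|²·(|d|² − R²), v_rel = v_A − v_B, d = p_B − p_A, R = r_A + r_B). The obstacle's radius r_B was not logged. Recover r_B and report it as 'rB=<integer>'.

m = 1029
d = (19, -2);  v_rel = (9, 2),  |v_rel|² = 85
v_rel×d = (9)·(-2) − (2)·(19) = -56
since m = R²·85 − (-56)²:  R² = (3136 + 1029) / 85 = 49
R = √49 = 7  ⇒  r_B = 7 − 6 = 1

rB=1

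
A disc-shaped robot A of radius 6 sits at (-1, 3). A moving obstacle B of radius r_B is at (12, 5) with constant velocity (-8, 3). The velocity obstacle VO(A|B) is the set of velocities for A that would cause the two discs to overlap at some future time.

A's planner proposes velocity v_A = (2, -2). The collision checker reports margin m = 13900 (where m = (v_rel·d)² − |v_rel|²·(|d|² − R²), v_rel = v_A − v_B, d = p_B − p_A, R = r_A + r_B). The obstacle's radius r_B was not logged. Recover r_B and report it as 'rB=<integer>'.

m = 13900
d = (13, 2);  v_rel = (10, -5),  |v_rel|² = 125
v_rel×d = (10)·(2) − (-5)·(13) = 85
since m = R²·125 − 85²:  R² = (7225 + 13900) / 125 = 169
R = √169 = 13  ⇒  r_B = 13 − 6 = 7

rB=7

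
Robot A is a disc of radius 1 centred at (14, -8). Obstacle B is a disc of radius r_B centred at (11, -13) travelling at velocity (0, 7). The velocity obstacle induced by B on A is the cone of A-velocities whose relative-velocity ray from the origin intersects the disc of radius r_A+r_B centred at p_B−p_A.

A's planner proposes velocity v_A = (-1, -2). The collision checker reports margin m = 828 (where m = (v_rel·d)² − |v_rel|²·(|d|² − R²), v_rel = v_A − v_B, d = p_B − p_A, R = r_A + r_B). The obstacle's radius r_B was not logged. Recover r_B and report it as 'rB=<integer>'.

m = 828
d = (-3, -5);  v_rel = (-1, -9),  |v_rel|² = 82
v_rel×d = (-1)·(-5) − (-9)·(-3) = -22
since m = R²·82 − (-22)²:  R² = (484 + 828) / 82 = 16
R = √16 = 4  ⇒  r_B = 4 − 1 = 3

rB=3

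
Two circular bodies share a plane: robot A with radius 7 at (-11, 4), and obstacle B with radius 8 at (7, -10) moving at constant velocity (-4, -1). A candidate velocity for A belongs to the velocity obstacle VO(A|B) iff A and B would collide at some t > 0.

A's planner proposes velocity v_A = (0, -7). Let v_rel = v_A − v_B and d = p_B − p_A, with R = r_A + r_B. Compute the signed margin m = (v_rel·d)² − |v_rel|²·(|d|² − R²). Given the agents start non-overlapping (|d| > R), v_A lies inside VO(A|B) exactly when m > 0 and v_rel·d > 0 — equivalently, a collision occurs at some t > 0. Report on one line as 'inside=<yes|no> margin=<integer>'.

d = (18, -14),  |d|² = 520;  R = 7+8 = 15,  c = 520−15² = 295
v_rel = (4, -6),  |v_rel|² = 52;  v_rel·d = (4)·(18) + (-6)·(-14) = 156
52·t² − 312·t + 295 = 0  ⇒  m = 156² − 52·295 = 8996
m = 8996 > 0,  v_rel·d = 156 > 0  ⇒  inside

inside=yes margin=8996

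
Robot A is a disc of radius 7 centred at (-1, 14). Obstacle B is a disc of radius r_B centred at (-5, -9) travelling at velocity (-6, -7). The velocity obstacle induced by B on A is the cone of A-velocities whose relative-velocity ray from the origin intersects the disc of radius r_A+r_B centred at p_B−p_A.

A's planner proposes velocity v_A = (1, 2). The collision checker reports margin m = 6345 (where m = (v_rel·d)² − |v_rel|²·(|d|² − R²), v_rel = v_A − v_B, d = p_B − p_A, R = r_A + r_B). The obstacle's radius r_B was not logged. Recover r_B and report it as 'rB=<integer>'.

m = 6345
d = (-4, -23);  v_rel = (7, 9),  |v_rel|² = 130
v_rel×d = (7)·(-23) − (9)·(-4) = -125
since m = R²·130 − (-125)²:  R² = (15625 + 6345) / 130 = 169
R = √169 = 13  ⇒  r_B = 13 − 7 = 6

rB=6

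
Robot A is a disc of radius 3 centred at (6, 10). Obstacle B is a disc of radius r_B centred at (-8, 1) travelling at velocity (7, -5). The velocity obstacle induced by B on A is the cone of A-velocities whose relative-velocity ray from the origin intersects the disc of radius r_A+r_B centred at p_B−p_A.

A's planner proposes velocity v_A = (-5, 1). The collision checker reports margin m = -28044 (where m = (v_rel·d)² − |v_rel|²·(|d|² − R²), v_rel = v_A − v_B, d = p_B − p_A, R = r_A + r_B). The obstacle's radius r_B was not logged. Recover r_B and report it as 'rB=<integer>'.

m = -28044
d = (-14, -9);  v_rel = (-12, 6),  |v_rel|² = 180
v_rel×d = (-12)·(-9) − (6)·(-14) = 192
since m = R²·180 − 192²:  R² = (36864 + -28044) / 180 = 49
R = √49 = 7  ⇒  r_B = 7 − 3 = 4

rB=4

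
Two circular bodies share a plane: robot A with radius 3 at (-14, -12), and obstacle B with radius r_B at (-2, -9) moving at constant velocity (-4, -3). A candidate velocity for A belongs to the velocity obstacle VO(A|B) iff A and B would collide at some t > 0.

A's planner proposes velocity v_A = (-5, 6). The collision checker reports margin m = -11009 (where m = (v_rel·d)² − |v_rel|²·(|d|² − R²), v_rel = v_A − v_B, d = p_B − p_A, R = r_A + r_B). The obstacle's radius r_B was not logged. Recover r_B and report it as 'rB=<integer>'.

m = -11009
d = (12, 3);  v_rel = (-1, 9),  |v_rel|² = 82
v_rel×d = (-1)·(3) − (9)·(12) = -111
since m = R²·82 − (-111)²:  R² = (12321 + -11009) / 82 = 16
R = √16 = 4  ⇒  r_B = 4 − 3 = 1

rB=1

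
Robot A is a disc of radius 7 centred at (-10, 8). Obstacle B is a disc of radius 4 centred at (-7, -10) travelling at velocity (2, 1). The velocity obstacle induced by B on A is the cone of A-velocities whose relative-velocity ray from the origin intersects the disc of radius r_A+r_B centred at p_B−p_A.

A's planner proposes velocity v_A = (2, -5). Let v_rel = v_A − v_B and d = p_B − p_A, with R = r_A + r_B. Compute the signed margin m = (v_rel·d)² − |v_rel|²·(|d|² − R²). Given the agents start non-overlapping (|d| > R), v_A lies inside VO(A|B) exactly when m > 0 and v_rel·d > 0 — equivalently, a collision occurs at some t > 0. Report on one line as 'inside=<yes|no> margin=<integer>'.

d = (3, -18),  |d|² = 333;  R = 7+4 = 11,  c = 333−11² = 212
v_rel = (0, -6),  |v_rel|² = 36;  v_rel·d = (0)·(3) + (-6)·(-18) = 108
36·t² − 216·t + 212 = 0  ⇒  m = 108² − 36·212 = 4032
m = 4032 > 0,  v_rel·d = 108 > 0  ⇒  inside

inside=yes margin=4032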